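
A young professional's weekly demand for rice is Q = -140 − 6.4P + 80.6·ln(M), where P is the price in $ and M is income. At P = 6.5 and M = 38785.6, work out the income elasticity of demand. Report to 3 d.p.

0.120

At P = 6.5, M = 38785.6: Q = 670.004.
Holding P constant, ∂Q/∂M = 80.6/M = 0.00207809.
η_M = (∂Q/∂M)·(M/Q) = 0.00207809 × (38785.6/670.004) = 0.120.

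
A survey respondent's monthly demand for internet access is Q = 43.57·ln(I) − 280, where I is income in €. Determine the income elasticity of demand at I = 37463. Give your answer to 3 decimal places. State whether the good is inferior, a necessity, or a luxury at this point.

0.244 (necessity)

At I = 37463: Q = 178.840.
dQ/dI = 43.57/I = 0.00116301 at this income.
η = (dQ/dI)·(I/Q) = 0.00116301 × (37463/178.840) = 0.244.
Since 0 < η < 1, the good is a necessity.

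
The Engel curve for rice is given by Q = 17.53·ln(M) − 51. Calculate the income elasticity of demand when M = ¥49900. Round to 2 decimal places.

At M = 49900: Q = 138.636.
dQ/dM = 17.53/M = 0.000351303 at this income.
η = (dQ/dM)·(M/Q) = 0.000351303 × (49900/138.636) = 0.13.

0.13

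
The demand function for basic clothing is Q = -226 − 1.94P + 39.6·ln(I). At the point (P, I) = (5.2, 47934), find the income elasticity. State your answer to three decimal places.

At P = 5.2, I = 47934: Q = 190.704.
Holding P constant, ∂Q/∂I = 39.6/I = 0.000826136.
η_I = (∂Q/∂I)·(I/Q) = 0.000826136 × (47934/190.704) = 0.208.

0.208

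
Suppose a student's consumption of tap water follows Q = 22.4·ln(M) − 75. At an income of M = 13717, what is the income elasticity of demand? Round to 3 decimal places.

0.162

At M = 13717: Q = 138.391.
dQ/dM = 22.4/M = 0.00163301 at this income.
η = (dQ/dM)·(M/Q) = 0.00163301 × (13717/138.391) = 0.162.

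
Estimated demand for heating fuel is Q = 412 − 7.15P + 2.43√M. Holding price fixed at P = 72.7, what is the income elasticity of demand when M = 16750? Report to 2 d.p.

At P = 72.7, M = 16750: Q = 206.690.
Holding P constant, ∂Q/∂M = 2.43/(2√M) = 0.00938791.
η_M = (∂Q/∂M)·(M/Q) = 0.00938791 × (16750/206.690) = 0.76.

0.76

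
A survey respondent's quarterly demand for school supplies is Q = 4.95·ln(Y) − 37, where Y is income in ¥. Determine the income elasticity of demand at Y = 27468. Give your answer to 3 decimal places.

0.364

At Y = 27468: Q = 13.593.
dQ/dY = 4.95/Y = 0.00018021 at this income.
η = (dQ/dY)·(Y/Q) = 0.00018021 × (27468/13.593) = 0.364.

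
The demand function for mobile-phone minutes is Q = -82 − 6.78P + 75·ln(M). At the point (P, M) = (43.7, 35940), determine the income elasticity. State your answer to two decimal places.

At P = 43.7, M = 35940: Q = 408.434.
Holding P constant, ∂Q/∂M = 75/M = 0.00208681.
η_M = (∂Q/∂M)·(M/Q) = 0.00208681 × (35940/408.434) = 0.18.

0.18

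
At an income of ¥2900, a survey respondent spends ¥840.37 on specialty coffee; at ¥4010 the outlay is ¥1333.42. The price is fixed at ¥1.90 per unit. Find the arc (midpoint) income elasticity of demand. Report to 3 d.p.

With a constant price, Q₁ = 840.37/1.90 = 442.300 and Q₂ = 1333.42/1.90 = 701.800 (equivalently, work directly with expenditure since P cancels).
Midpoint %ΔQ = (1333.42 − 840.37)/1086.90 = 0.45363; midpoint %ΔI = (4010 − 2900)/3455 = 0.32127.
η = 0.45363 / 0.32127 = 1.412.

1.412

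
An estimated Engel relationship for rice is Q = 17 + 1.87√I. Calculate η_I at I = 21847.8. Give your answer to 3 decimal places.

At I = 21847.8: Q = 293.405.
dQ/dI = 1.87/(2√I) = 0.00632569 at this income.
η = (dQ/dI)·(I/Q) = 0.00632569 × (21847.8/293.405) = 0.471.

0.471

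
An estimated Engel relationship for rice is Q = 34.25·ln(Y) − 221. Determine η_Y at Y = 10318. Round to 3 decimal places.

At Y = 10318: Q = 95.526.
dQ/dY = 34.25/Y = 0.00331944 at this income.
η = (dQ/dY)·(Y/Q) = 0.00331944 × (10318/95.526) = 0.359.

0.359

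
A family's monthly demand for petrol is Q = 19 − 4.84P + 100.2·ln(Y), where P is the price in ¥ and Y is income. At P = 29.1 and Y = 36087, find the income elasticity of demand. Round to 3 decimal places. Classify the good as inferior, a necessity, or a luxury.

0.108 (necessity)

At P = 29.1, Y = 36087: Q = 929.624.
Holding P constant, ∂Q/∂Y = 100.2/Y = 0.00277662.
η_Y = (∂Q/∂Y)·(Y/Q) = 0.00277662 × (36087/929.624) = 0.108.
Since 0 < η < 1, this is a necessity.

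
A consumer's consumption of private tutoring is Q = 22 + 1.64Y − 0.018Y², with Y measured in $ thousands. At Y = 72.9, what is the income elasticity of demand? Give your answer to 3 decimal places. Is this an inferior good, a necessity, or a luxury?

At Y = 72.9: Q = 45.8966.
dQ/dY = 1.64 − 0.036Y = -0.98440.
η = (dQ/dY)·(Y/Q) = -0.98440 × (72.9/45.8966) = -1.564.
η < 0 ⇒ inferior good.

-1.564 (inferior good)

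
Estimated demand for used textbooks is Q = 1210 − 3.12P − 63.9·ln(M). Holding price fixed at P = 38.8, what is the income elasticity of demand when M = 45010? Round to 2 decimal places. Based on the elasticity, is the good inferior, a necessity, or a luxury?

-0.16 (inferior good)

At P = 38.8, M = 45010: Q = 404.279.
Holding P constant, ∂Q/∂M = -63.9/M = -0.00141968.
η_M = (∂Q/∂M)·(M/Q) = -0.00141968 × (45010/404.279) = -0.16.
Since η < 0, this is an inferior good.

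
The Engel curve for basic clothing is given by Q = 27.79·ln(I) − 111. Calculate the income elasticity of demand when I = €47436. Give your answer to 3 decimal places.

0.148

At I = 47436: Q = 188.219.
dQ/dI = 27.79/I = 0.000585842 at this income.
η = (dQ/dI)·(I/Q) = 0.000585842 × (47436/188.219) = 0.148.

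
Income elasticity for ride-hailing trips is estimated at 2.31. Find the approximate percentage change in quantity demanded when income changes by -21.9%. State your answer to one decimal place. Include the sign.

-50.6%

%ΔQ ≈ η × %ΔI = 2.31 × (-21.9%) = -50.6%.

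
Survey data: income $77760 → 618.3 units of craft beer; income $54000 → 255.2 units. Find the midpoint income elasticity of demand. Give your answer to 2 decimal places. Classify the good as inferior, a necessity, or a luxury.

2.31 (luxury)

ΔQ = 255.2 − 618.3 = -363.1; midpoint Q̄ = (618.3 + 255.2)/2 = 436.75.
ΔI = 54000 − 77760 = -23760; midpoint Ī = (77760 + 54000)/2 = 65880.
η = (ΔQ/Q̄) ÷ (ΔI/Ī) = (-363.1/436.75) ÷ (-23760/65880) = 2.31.
η > 1 ⇒ luxury.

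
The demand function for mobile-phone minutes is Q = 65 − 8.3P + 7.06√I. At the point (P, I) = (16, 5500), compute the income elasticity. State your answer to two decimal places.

0.57

At P = 16, I = 5500: Q = 455.784.
Holding P constant, ∂Q/∂I = 7.06/(2√I) = 0.0475985.
η_I = (∂Q/∂I)·(I/Q) = 0.0475985 × (5500/455.784) = 0.57.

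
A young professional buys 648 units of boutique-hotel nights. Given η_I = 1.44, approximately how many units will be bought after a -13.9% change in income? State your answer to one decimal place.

%ΔQ ≈ η × %ΔI = 1.44 × (-13.9%) = -20.016%.
New Q ≈ 648 × (1 − 0.20016) = 518.3.

518.3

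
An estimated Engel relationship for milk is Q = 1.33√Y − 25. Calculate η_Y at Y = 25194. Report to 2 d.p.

At Y = 25194: Q = 186.106.
dQ/dY = 1.33/(2√Y) = 0.00418961 at this income.
η = (dQ/dY)·(Y/Q) = 0.00418961 × (25194/186.106) = 0.57.

0.57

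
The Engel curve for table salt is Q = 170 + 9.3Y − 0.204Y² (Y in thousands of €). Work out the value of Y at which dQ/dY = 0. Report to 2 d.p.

22.79

dQ/dY = 9.3 − 0.408Y.
The good is inferior where dQ/dY < 0. Setting dQ/dY = 0 gives Y = 9.3 / 0.408 = 22.79.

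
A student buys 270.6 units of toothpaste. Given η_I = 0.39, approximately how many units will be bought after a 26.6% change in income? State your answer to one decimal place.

%ΔQ ≈ η × %ΔI = 0.39 × 26.6% = 10.374%.
New Q ≈ 270.6 × (1 + 0.10374) = 298.7.

298.7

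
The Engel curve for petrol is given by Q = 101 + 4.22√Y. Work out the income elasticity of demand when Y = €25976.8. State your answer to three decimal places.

0.435

At Y = 25976.8: Q = 781.151.
dQ/dY = 4.22/(2√Y) = 0.0130915 at this income.
η = (dQ/dY)·(Y/Q) = 0.0130915 × (25976.8/781.151) = 0.435.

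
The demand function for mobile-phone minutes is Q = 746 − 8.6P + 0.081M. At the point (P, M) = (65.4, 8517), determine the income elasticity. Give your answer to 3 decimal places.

At P = 65.4, M = 8517: Q = 873.437.
Holding P constant, ∂Q/∂M = 0.081.
η_M = (∂Q/∂M)·(M/Q) = 0.081 × (8517/873.437) = 0.790.

0.790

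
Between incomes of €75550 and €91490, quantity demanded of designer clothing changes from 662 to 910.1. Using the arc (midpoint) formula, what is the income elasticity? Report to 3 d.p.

ΔQ = 910.1 − 662 = 248.1; midpoint Q̄ = (662 + 910.1)/2 = 786.05.
ΔI = 91490 − 75550 = 15940; midpoint Ī = (75550 + 91490)/2 = 83520.
η = (ΔQ/Q̄) ÷ (ΔI/Ī) = (248.1/786.05) ÷ (15940/83520) = 1.654.

1.654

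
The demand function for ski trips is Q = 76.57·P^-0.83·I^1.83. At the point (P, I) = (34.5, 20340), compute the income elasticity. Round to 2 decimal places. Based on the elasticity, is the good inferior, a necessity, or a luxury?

For a multiplicative demand Q = A·P^α·I^β, the income elasticity is β everywhere.
Here β = 1.83, so η = 1.83.
Since η > 1, this is a luxury.

1.83 (luxury)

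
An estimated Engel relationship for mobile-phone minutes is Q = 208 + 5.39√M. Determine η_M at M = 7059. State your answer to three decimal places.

0.343

At M = 7059: Q = 660.856.
dQ/dM = 5.39/(2√M) = 0.0320765 at this income.
η = (dQ/dM)·(M/Q) = 0.0320765 × (7059/660.856) = 0.343.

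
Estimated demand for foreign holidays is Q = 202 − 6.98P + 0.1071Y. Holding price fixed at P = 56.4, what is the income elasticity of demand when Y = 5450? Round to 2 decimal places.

At P = 56.4, Y = 5450: Q = 392.023.
Holding P constant, ∂Q/∂Y = 0.1071.
η_Y = (∂Q/∂Y)·(Y/Q) = 0.1071 × (5450/392.023) = 1.49.

1.49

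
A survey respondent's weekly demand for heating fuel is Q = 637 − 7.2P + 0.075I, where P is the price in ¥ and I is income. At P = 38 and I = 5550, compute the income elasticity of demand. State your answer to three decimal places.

At P = 38, I = 5550: Q = 779.650.
Holding P constant, ∂Q/∂I = 0.075.
η_I = (∂Q/∂I)·(I/Q) = 0.075 × (5550/779.650) = 0.534.

0.534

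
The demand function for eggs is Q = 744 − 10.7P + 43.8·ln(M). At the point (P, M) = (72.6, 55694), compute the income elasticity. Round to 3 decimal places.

At P = 72.6, M = 55694: Q = 445.810.
Holding P constant, ∂Q/∂M = 43.8/M = 0.00078644.
η_M = (∂Q/∂M)·(M/Q) = 0.00078644 × (55694/445.810) = 0.098.

0.098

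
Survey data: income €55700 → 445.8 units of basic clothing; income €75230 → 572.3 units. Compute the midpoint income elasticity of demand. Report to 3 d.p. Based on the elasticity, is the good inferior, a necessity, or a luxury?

0.833 (necessity)

ΔQ = 572.3 − 445.8 = 126.5; midpoint Q̄ = (445.8 + 572.3)/2 = 509.05.
ΔI = 75230 − 55700 = 19530; midpoint Ī = (55700 + 75230)/2 = 65465.
η = (ΔQ/Q̄) ÷ (ΔI/Ī) = (126.5/509.05) ÷ (19530/65465) = 0.833.
0 < η < 1 ⇒ necessity.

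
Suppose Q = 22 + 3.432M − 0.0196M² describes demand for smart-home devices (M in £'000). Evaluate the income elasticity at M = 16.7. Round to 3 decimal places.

At M = 16.7: Q = 73.8482.
dQ/dM = 3.432 − 0.0392M = 2.77736.
η = (dQ/dM)·(M/Q) = 2.77736 × (16.7/73.8482) = 0.628.

0.628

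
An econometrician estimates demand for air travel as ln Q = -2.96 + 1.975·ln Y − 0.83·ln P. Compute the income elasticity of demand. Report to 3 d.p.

1.975

In a log-linear demand, the coefficient on ln Y is the income elasticity.
So η = 1.975.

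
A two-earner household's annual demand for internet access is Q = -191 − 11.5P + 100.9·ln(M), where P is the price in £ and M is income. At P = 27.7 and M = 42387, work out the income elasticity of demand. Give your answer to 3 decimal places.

0.178

At P = 27.7, M = 42387: Q = 565.499.
Holding P constant, ∂Q/∂M = 100.9/M = 0.00238045.
η_M = (∂Q/∂M)·(M/Q) = 0.00238045 × (42387/565.499) = 0.178.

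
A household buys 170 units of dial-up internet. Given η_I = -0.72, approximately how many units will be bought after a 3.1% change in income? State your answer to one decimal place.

166.2

%ΔQ ≈ η × %ΔI = -0.72 × 3.1% = -2.232%.
New Q ≈ 170 × (1 − 0.02232) = 166.2.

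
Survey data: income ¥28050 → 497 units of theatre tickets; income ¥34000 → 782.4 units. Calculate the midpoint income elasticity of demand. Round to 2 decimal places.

ΔQ = 782.4 − 497 = 285.4; midpoint Q̄ = (497 + 782.4)/2 = 639.7.
ΔI = 34000 − 28050 = 5950; midpoint Ī = (28050 + 34000)/2 = 31025.
η = (ΔQ/Q̄) ÷ (ΔI/Ī) = (285.4/639.7) ÷ (5950/31025) = 2.33.

2.33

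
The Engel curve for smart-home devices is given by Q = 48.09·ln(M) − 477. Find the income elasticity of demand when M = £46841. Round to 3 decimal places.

1.197

At M = 46841: Q = 40.185.
dQ/dM = 48.09/M = 0.00102666 at this income.
η = (dQ/dM)·(M/Q) = 0.00102666 × (46841/40.185) = 1.197.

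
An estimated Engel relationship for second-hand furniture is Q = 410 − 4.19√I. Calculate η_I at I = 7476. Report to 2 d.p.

-3.80

At I = 7476: Q = 47.716.
dQ/dI = -4.19/(2√I) = -0.0242298 at this income.
η = (dQ/dI)·(I/Q) = -0.0242298 × (7476/47.716) = -3.80.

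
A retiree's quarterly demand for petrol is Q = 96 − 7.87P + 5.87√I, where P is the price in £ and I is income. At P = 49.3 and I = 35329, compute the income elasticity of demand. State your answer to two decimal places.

At P = 49.3, I = 35329: Q = 811.335.
Holding P constant, ∂Q/∂I = 5.87/(2√I) = 0.015615.
η_I = (∂Q/∂I)·(I/Q) = 0.015615 × (35329/811.335) = 0.68.

0.68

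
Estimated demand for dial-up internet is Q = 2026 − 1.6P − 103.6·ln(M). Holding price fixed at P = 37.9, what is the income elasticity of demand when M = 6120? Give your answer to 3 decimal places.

At P = 37.9, M = 6120: Q = 1062.039.
Holding P constant, ∂Q/∂M = -103.6/M = -0.0169281.
η_M = (∂Q/∂M)·(M/Q) = -0.0169281 × (6120/1062.039) = -0.098.

-0.098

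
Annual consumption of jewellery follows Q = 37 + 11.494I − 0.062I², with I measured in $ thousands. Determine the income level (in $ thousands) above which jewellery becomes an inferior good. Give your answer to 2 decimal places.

dQ/dI = 11.494 − 0.124I.
The good is inferior where dQ/dI < 0. Setting dQ/dI = 0 gives I = 11.494 / 0.124 = 92.69.

92.69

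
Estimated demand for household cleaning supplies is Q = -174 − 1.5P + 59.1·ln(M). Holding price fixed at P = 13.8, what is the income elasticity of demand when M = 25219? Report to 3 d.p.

At P = 13.8, M = 25219: Q = 404.299.
Holding P constant, ∂Q/∂M = 59.1/M = 0.00234347.
η_M = (∂Q/∂M)·(M/Q) = 0.00234347 × (25219/404.299) = 0.146.

0.146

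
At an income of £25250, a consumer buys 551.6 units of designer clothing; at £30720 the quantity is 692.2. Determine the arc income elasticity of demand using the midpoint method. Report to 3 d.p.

1.157

ΔQ = 692.2 − 551.6 = 140.6; midpoint Q̄ = (551.6 + 692.2)/2 = 621.9.
ΔI = 30720 − 25250 = 5470; midpoint Ī = (25250 + 30720)/2 = 27985.
η = (ΔQ/Q̄) ÷ (ΔI/Ī) = (140.6/621.9) ÷ (5470/27985) = 1.157.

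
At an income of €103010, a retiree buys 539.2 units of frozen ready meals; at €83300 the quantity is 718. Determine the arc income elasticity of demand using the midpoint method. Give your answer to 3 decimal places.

ΔQ = 718 − 539.2 = 178.8; midpoint Q̄ = (539.2 + 718)/2 = 628.6.
ΔI = 83300 − 103010 = -19710; midpoint Ī = (103010 + 83300)/2 = 93155.
η = (ΔQ/Q̄) ÷ (ΔI/Ī) = (178.8/628.6) ÷ (-19710/93155) = -1.344.

-1.344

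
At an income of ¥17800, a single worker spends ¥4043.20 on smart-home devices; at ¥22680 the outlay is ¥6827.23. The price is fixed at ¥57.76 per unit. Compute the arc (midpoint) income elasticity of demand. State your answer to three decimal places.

2.124

With a constant price, Q₁ = 4043.20/57.76 = 70.000 and Q₂ = 6827.23/57.76 = 118.200 (equivalently, work directly with expenditure since P cancels).
Midpoint %ΔQ = (6827.23 − 4043.20)/5435.22 = 0.51222; midpoint %ΔI = (22680 − 17800)/20240 = 0.24111.
η = 0.51222 / 0.24111 = 2.124.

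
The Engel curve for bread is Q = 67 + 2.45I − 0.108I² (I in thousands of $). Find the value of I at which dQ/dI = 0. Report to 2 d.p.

11.34

dQ/dI = 2.45 − 0.216I.
The good is inferior where dQ/dI < 0. Setting dQ/dI = 0 gives I = 2.45 / 0.216 = 11.34.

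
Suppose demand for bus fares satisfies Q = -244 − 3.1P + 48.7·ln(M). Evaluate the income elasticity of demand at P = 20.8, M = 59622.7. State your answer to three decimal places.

0.215

At P = 20.8, M = 59622.7: Q = 227.015.
Holding P constant, ∂Q/∂M = 48.7/M = 0.000816803.
η_M = (∂Q/∂M)·(M/Q) = 0.000816803 × (59622.7/227.015) = 0.215.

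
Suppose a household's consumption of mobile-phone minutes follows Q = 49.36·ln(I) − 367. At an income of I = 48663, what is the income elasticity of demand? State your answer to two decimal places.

At I = 48663: Q = 165.726.
dQ/dI = 49.36/I = 0.00101432 at this income.
η = (dQ/dI)·(I/Q) = 0.00101432 × (48663/165.726) = 0.30.

0.30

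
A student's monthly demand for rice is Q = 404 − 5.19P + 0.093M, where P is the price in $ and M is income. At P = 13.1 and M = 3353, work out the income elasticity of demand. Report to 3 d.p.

At P = 13.1, M = 3353: Q = 647.840.
Holding P constant, ∂Q/∂M = 0.093.
η_M = (∂Q/∂M)·(M/Q) = 0.093 × (3353/647.840) = 0.481.

0.481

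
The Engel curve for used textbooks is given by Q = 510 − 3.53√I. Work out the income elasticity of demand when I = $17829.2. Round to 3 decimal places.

-6.097

At I = 17829.2: Q = 38.653.
dQ/dI = -3.53/(2√I) = -0.0132184 at this income.
η = (dQ/dI)·(I/Q) = -0.0132184 × (17829.2/38.653) = -6.097.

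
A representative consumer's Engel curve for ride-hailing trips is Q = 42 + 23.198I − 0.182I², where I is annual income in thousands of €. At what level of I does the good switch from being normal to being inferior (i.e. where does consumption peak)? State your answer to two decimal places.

dQ/dI = 23.198 − 0.364I.
The good is inferior where dQ/dI < 0. Setting dQ/dI = 0 gives I = 23.198 / 0.364 = 63.73.

63.73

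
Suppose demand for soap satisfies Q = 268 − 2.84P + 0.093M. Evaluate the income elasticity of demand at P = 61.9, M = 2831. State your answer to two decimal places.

At P = 61.9, M = 2831: Q = 355.487.
Holding P constant, ∂Q/∂M = 0.093.
η_M = (∂Q/∂M)·(M/Q) = 0.093 × (2831/355.487) = 0.74.

0.74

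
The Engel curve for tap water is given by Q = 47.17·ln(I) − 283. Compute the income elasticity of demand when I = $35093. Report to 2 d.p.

At I = 35093: Q = 210.670.
dQ/dI = 47.17/I = 0.00134414 at this income.
η = (dQ/dI)·(I/Q) = 0.00134414 × (35093/210.670) = 0.22.

0.22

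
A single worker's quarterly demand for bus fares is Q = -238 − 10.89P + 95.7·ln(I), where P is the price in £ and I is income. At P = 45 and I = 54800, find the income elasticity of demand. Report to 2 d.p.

0.30

At P = 45, I = 54800: Q = 316.175.
Holding P constant, ∂Q/∂I = 95.7/I = 0.00174635.
η_I = (∂Q/∂I)·(I/Q) = 0.00174635 × (54800/316.175) = 0.30.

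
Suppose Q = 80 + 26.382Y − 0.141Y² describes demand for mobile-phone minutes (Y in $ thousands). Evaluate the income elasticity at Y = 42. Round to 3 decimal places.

0.650

At Y = 42: Q = 939.3200.
dQ/dY = 26.382 − 0.282Y = 14.53800.
η = (dQ/dY)·(Y/Q) = 14.53800 × (42/939.3200) = 0.650.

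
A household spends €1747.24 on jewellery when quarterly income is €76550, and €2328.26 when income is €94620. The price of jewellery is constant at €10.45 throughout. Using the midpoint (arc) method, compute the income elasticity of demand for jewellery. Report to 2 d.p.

1.35

With a constant price, Q₁ = 1747.24/10.45 = 167.200 and Q₂ = 2328.26/10.45 = 222.800 (equivalently, work directly with expenditure since P cancels).
Midpoint %ΔQ = (2328.26 − 1747.24)/2037.75 = 0.28513; midpoint %ΔI = (94620 − 76550)/85585 = 0.21114.
η = 0.28513 / 0.21114 = 1.35.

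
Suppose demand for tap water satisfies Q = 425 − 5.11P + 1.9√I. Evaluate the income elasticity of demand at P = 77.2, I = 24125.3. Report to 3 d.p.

0.453

At P = 77.2, I = 24125.3: Q = 325.622.
Holding P constant, ∂Q/∂I = 1.9/(2√I) = 0.00611628.
η_I = (∂Q/∂I)·(I/Q) = 0.00611628 × (24125.3/325.622) = 0.453.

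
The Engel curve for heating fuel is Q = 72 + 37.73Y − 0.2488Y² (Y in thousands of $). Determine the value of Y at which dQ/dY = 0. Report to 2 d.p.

dQ/dY = 37.73 − 0.4976Y.
The good is inferior where dQ/dY < 0. Setting dQ/dY = 0 gives Y = 37.73 / 0.4976 = 75.82.

75.82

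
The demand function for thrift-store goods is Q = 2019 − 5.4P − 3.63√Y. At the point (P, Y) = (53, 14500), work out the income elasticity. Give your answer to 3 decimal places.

-0.169

At P = 53, Y = 14500: Q = 1295.690.
Holding P constant, ∂Q/∂Y = -3.63/(2√Y) = -0.0150728.
η_Y = (∂Q/∂Y)·(Y/Q) = -0.0150728 × (14500/1295.690) = -0.169.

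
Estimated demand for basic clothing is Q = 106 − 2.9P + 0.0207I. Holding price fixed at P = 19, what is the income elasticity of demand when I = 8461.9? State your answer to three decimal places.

0.775

At P = 19, I = 8461.9: Q = 226.061.
Holding P constant, ∂Q/∂I = 0.0207.
η_I = (∂Q/∂I)·(I/Q) = 0.0207 × (8461.9/226.061) = 0.775.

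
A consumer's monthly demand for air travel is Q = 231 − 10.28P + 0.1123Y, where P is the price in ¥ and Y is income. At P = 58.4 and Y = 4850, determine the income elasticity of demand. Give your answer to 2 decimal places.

At P = 58.4, Y = 4850: Q = 175.303.
Holding P constant, ∂Q/∂Y = 0.1123.
η_Y = (∂Q/∂Y)·(Y/Q) = 0.1123 × (4850/175.303) = 3.11.

3.11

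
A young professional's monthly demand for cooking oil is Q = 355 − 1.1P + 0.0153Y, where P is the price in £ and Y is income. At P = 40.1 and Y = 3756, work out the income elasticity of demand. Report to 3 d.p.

0.156

At P = 40.1, Y = 3756: Q = 368.357.
Holding P constant, ∂Q/∂Y = 0.0153.
η_Y = (∂Q/∂Y)·(Y/Q) = 0.0153 × (3756/368.357) = 0.156.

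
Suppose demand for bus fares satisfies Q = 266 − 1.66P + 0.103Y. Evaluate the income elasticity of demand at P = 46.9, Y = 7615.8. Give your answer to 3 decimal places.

0.807

At P = 46.9, Y = 7615.8: Q = 972.573.
Holding P constant, ∂Q/∂Y = 0.103.
η_Y = (∂Q/∂Y)·(Y/Q) = 0.103 × (7615.8/972.573) = 0.807.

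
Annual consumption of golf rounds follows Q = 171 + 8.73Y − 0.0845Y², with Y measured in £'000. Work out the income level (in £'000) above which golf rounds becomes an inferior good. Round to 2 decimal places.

dQ/dY = 8.73 − 0.169Y.
The good is inferior where dQ/dY < 0. Setting dQ/dY = 0 gives Y = 8.73 / 0.169 = 51.66.

51.66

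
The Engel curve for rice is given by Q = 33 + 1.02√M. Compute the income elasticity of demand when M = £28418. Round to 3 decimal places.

0.419

At M = 28418: Q = 204.948.
dQ/dM = 1.02/(2√M) = 0.00302533 at this income.
η = (dQ/dM)·(M/Q) = 0.00302533 × (28418/204.948) = 0.419.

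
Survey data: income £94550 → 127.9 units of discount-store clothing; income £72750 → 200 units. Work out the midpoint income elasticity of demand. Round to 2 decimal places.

-1.69

ΔQ = 200 − 127.9 = 72.1; midpoint Q̄ = (127.9 + 200)/2 = 163.95.
ΔI = 72750 − 94550 = -21800; midpoint Ī = (94550 + 72750)/2 = 83650.
η = (ΔQ/Q̄) ÷ (ΔI/Ī) = (72.1/163.95) ÷ (-21800/83650) = -1.69.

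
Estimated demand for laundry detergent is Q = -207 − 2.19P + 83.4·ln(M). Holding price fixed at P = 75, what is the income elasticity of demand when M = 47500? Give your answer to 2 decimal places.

At P = 75, M = 47500: Q = 526.842.
Holding P constant, ∂Q/∂M = 83.4/M = 0.00175579.
η_M = (∂Q/∂M)·(M/Q) = 0.00175579 × (47500/526.842) = 0.16.

0.16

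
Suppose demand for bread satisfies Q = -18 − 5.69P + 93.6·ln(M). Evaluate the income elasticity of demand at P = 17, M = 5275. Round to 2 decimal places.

0.14

At P = 17, M = 5275: Q = 687.491.
Holding P constant, ∂Q/∂M = 93.6/M = 0.0177441.
η_M = (∂Q/∂M)·(M/Q) = 0.0177441 × (5275/687.491) = 0.14.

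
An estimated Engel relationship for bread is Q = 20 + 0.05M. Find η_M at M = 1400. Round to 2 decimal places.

0.78

At M = 1400: Q = 90.000.
dQ/dM = 0.05.
η = (dQ/dM)·(M/Q) = 0.05 × (1400/90.000) = 0.78.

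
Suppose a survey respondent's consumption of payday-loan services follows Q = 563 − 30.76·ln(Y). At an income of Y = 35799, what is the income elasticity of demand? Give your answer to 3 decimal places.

At Y = 35799: Q = 240.461.
dQ/dY = -30.76/Y = -0.000859242 at this income.
η = (dQ/dY)·(Y/Q) = -0.000859242 × (35799/240.461) = -0.128.

-0.128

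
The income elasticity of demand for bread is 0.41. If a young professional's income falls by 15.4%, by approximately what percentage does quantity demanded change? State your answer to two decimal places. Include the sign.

%ΔQ ≈ η × %ΔI = 0.41 × (-15.4%) = -6.31%.

-6.31%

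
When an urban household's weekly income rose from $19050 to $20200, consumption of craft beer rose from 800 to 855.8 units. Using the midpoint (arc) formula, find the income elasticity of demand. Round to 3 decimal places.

1.150

ΔQ = 855.8 − 800 = 55.8; midpoint Q̄ = (800 + 855.8)/2 = 827.9.
ΔI = 20200 − 19050 = 1150; midpoint Ī = (19050 + 20200)/2 = 19625.
η = (ΔQ/Q̄) ÷ (ΔI/Ī) = (55.8/827.9) ÷ (1150/19625) = 1.150.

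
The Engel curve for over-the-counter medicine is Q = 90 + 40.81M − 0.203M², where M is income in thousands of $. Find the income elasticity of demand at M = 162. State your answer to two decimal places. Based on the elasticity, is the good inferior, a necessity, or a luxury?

-2.94 (inferior good)

At M = 162: Q = 1373.6880.
dQ/dM = 40.81 − 0.406M = -24.96200.
η = (dQ/dM)·(M/Q) = -24.96200 × (162/1373.6880) = -2.94.
η < 0 ⇒ inferior good.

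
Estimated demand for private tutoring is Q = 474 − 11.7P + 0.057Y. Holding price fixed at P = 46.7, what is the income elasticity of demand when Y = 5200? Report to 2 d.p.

At P = 46.7, Y = 5200: Q = 224.010.
Holding P constant, ∂Q/∂Y = 0.057.
η_Y = (∂Q/∂Y)·(Y/Q) = 0.057 × (5200/224.010) = 1.32.

1.32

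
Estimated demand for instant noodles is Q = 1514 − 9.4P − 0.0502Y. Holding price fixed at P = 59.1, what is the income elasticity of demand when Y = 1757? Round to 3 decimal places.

-0.101

At P = 59.1, Y = 1757: Q = 870.259.
Holding P constant, ∂Q/∂Y = −0.0502.
η_Y = (∂Q/∂Y)·(Y/Q) = -0.0502 × (1757/870.259) = -0.101.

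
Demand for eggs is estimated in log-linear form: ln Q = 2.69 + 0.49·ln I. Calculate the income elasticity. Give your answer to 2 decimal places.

In a log-linear demand, the coefficient on ln I is the income elasticity.
So η = 0.49.

0.49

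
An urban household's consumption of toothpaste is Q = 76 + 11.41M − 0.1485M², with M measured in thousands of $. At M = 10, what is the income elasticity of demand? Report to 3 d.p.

0.482

At M = 10: Q = 175.2500.
dQ/dM = 11.41 − 0.297M = 8.44000.
η = (dQ/dM)·(M/Q) = 8.44000 × (10/175.2500) = 0.482.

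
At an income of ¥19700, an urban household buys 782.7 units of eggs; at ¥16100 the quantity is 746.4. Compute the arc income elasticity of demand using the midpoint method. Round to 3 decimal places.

ΔQ = 746.4 − 782.7 = -36.3; midpoint Q̄ = (782.7 + 746.4)/2 = 764.55.
ΔI = 16100 − 19700 = -3600; midpoint Ī = (19700 + 16100)/2 = 17900.
η = (ΔQ/Q̄) ÷ (ΔI/Ī) = (-36.3/764.55) ÷ (-3600/17900) = 0.236.

0.236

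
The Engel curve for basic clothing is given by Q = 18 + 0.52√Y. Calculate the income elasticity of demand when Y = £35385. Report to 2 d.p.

At Y = 35385: Q = 115.817.
dQ/dY = 0.52/(2√Y) = 0.00138218 at this income.
η = (dQ/dY)·(Y/Q) = 0.00138218 × (35385/115.817) = 0.42.

0.42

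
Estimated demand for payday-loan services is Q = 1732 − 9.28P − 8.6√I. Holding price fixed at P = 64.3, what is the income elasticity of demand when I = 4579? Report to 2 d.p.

At P = 64.3, I = 4579: Q = 553.349.
Holding P constant, ∂Q/∂I = -8.6/(2√I) = -0.0635453.
η_I = (∂Q/∂I)·(I/Q) = -0.0635453 × (4579/553.349) = -0.53.

-0.53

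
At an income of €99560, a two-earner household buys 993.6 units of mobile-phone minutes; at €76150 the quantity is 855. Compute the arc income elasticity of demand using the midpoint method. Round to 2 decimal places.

0.56

ΔQ = 855 − 993.6 = -138.6; midpoint Q̄ = (993.6 + 855)/2 = 924.3.
ΔI = 76150 − 99560 = -23410; midpoint Ī = (99560 + 76150)/2 = 87855.
η = (ΔQ/Q̄) ÷ (ΔI/Ī) = (-138.6/924.3) ÷ (-23410/87855) = 0.56.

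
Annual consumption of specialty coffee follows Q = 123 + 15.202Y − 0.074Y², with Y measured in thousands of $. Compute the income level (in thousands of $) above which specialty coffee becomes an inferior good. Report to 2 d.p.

dQ/dY = 15.202 − 0.148Y.
The good is inferior where dQ/dY < 0. Setting dQ/dY = 0 gives Y = 15.202 / 0.148 = 102.72.

102.72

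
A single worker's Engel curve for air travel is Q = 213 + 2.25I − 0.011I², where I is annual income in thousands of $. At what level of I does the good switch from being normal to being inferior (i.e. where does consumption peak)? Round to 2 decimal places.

dQ/dI = 2.25 − 0.022I.
The good is inferior where dQ/dI < 0. Setting dQ/dI = 0 gives I = 2.25 / 0.022 = 102.27.

102.27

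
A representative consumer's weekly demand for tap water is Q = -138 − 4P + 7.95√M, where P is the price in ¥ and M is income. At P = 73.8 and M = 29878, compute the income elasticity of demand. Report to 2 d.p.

0.73

At P = 73.8, M = 29878: Q = 940.978.
Holding P constant, ∂Q/∂M = 7.95/(2√M) = 0.0229965.
η_M = (∂Q/∂M)·(M/Q) = 0.0229965 × (29878/940.978) = 0.73.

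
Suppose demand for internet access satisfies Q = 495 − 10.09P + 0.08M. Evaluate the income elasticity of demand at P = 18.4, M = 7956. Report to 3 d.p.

At P = 18.4, M = 7956: Q = 945.824.
Holding P constant, ∂Q/∂M = 0.08.
η_M = (∂Q/∂M)·(M/Q) = 0.08 × (7956/945.824) = 0.673.

0.673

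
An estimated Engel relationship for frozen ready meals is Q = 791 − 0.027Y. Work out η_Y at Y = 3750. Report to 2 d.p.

-0.15

At Y = 3750: Q = 689.750.
dQ/dY = −0.027.
η = (dQ/dY)·(Y/Q) = -0.027 × (3750/689.750) = -0.15.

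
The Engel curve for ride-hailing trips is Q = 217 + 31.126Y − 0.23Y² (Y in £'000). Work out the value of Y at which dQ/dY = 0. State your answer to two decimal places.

67.67

dQ/dY = 31.126 − 0.46Y.
The good is inferior where dQ/dY < 0. Setting dQ/dY = 0 gives Y = 31.126 / 0.46 = 67.67.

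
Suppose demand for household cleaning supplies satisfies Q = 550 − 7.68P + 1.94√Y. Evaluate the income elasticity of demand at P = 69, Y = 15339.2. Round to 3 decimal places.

0.461

At P = 69, Y = 15339.2: Q = 260.352.
Holding P constant, ∂Q/∂Y = 1.94/(2√Y) = 0.00783196.
η_Y = (∂Q/∂Y)·(Y/Q) = 0.00783196 × (15339.2/260.352) = 0.461.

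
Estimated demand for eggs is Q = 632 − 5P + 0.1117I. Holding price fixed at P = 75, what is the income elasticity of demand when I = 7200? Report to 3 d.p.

At P = 75, I = 7200: Q = 1061.240.
Holding P constant, ∂Q/∂I = 0.1117.
η_I = (∂Q/∂I)·(I/Q) = 0.1117 × (7200/1061.240) = 0.758.

0.758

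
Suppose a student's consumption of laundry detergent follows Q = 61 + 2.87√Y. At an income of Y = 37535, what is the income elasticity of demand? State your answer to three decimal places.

0.451

At Y = 37535: Q = 617.032.
dQ/dY = 2.87/(2√Y) = 0.00740685 at this income.
η = (dQ/dY)·(Y/Q) = 0.00740685 × (37535/617.032) = 0.451.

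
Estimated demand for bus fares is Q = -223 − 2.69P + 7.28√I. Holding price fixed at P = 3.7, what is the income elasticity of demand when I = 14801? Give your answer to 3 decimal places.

At P = 3.7, I = 14801: Q = 652.727.
Holding P constant, ∂Q/∂I = 7.28/(2√I) = 0.0299196.
η_I = (∂Q/∂I)·(I/Q) = 0.0299196 × (14801/652.727) = 0.678.

0.678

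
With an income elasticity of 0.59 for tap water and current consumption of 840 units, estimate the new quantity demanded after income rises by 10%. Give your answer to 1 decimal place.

%ΔQ ≈ η × %ΔI = 0.59 × 10% = 5.9%.
New Q ≈ 840 × (1 + 0.059) = 889.6.

889.6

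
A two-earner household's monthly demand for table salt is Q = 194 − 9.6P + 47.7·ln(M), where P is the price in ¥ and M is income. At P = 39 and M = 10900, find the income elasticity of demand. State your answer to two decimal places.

0.18

At P = 39, M = 10900: Q = 263.044.
Holding P constant, ∂Q/∂M = 47.7/M = 0.00437615.
η_M = (∂Q/∂M)·(M/Q) = 0.00437615 × (10900/263.044) = 0.18.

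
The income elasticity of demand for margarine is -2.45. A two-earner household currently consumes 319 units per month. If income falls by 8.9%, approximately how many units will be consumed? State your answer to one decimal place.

388.6

%ΔQ ≈ η × %ΔI = -2.45 × (-8.9%) = 21.805%.
New Q ≈ 319 × (1 + 0.21805) = 388.6.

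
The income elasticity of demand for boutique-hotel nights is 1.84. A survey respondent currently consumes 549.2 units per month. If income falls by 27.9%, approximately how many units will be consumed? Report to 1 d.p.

%ΔQ ≈ η × %ΔI = 1.84 × (-27.9%) = -51.336%.
New Q ≈ 549.2 × (1 − 0.51336) = 267.3.

267.3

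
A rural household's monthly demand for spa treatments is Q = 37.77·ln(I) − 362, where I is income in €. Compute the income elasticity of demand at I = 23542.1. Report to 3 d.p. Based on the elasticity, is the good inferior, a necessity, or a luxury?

At I = 23542.1: Q = 18.213.
dQ/dI = 37.77/I = 0.00160436 at this income.
η = (dQ/dI)·(I/Q) = 0.00160436 × (23542.1/18.213) = 2.074.
Since η > 1, the good is a luxury.

2.074 (luxury)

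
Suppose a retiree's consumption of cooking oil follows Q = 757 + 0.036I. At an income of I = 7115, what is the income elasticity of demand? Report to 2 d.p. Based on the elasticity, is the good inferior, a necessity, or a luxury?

0.25 (necessity)

At I = 7115: Q = 1013.140.
dQ/dI = 0.036.
η = (dQ/dI)·(I/Q) = 0.036 × (7115/1013.140) = 0.25.
Since 0 < η < 1, the good is a necessity.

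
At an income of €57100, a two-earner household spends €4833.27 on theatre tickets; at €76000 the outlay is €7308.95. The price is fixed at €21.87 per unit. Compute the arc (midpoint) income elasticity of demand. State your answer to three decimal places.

With a constant price, Q₁ = 4833.27/21.87 = 221.000 and Q₂ = 7308.95/21.87 = 334.200 (equivalently, work directly with expenditure since P cancels).
Midpoint %ΔQ = (7308.95 − 4833.27)/6071.11 = 0.40778; midpoint %ΔI = (76000 − 57100)/66550 = 0.28400.
η = 0.40778 / 0.28400 = 1.436.

1.436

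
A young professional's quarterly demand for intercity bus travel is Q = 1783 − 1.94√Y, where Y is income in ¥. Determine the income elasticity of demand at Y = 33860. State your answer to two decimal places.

At Y = 33860: Q = 1426.019.
dQ/dY = -1.94/(2√Y) = -0.00527143 at this income.
η = (dQ/dY)·(Y/Q) = -0.00527143 × (33860/1426.019) = -0.13.

-0.13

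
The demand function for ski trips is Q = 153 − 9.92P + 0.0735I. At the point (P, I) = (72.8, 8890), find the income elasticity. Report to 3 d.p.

At P = 72.8, I = 8890: Q = 84.239.
Holding P constant, ∂Q/∂I = 0.0735.
η_I = (∂Q/∂I)·(I/Q) = 0.0735 × (8890/84.239) = 7.757.

7.757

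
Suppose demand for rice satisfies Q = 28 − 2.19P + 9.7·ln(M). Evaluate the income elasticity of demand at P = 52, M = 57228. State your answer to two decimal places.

0.48

At P = 52, M = 57228: Q = 20.382.
Holding P constant, ∂Q/∂M = 9.7/M = 0.000169497.
η_M = (∂Q/∂M)·(M/Q) = 0.000169497 × (57228/20.382) = 0.48.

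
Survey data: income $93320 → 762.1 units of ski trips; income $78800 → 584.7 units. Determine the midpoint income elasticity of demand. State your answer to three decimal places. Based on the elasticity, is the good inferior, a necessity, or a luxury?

1.561 (luxury)

ΔQ = 584.7 − 762.1 = -177.4; midpoint Q̄ = (762.1 + 584.7)/2 = 673.4.
ΔI = 78800 − 93320 = -14520; midpoint Ī = (93320 + 78800)/2 = 86060.
η = (ΔQ/Q̄) ÷ (ΔI/Ī) = (-177.4/673.4) ÷ (-14520/86060) = 1.561.
η > 1 ⇒ luxury.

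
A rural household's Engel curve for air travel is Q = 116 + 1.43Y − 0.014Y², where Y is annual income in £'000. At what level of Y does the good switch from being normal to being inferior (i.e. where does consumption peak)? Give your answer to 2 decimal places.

51.07

dQ/dY = 1.43 − 0.028Y.
The good is inferior where dQ/dY < 0. Setting dQ/dY = 0 gives Y = 1.43 / 0.028 = 51.07.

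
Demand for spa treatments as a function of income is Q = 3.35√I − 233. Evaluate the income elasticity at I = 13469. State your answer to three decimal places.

1.248

At I = 13469: Q = 155.788.
dQ/dI = 3.35/(2√I) = 0.0144327 at this income.
η = (dQ/dI)·(I/Q) = 0.0144327 × (13469/155.788) = 1.248.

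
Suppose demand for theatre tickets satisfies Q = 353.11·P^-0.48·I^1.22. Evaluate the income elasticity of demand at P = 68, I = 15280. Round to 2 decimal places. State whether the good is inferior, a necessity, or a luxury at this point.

1.22 (luxury)

For a multiplicative demand Q = A·P^α·I^β, the income elasticity is β everywhere.
Here β = 1.22, so η = 1.22.
Since η > 1, this is a luxury.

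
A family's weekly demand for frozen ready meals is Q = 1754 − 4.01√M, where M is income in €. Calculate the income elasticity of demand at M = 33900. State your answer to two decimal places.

At M = 33900: Q = 1015.681.
dQ/dM = -4.01/(2√M) = -0.0108897 at this income.
η = (dQ/dM)·(M/Q) = -0.0108897 × (33900/1015.681) = -0.36.

-0.36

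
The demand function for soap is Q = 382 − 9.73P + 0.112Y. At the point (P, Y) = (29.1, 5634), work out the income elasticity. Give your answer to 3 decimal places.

0.865

At P = 29.1, Y = 5634: Q = 729.865.
Holding P constant, ∂Q/∂Y = 0.112.
η_Y = (∂Q/∂Y)·(Y/Q) = 0.112 × (5634/729.865) = 0.865.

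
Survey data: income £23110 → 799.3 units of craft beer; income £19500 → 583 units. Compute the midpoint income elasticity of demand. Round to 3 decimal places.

ΔQ = 583 − 799.3 = -216.3; midpoint Q̄ = (799.3 + 583)/2 = 691.15.
ΔI = 19500 − 23110 = -3610; midpoint Ī = (23110 + 19500)/2 = 21305.
η = (ΔQ/Q̄) ÷ (ΔI/Ī) = (-216.3/691.15) ÷ (-3610/21305) = 1.847.

1.847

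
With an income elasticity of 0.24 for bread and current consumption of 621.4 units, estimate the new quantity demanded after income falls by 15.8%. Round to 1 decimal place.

597.8

%ΔQ ≈ η × %ΔI = 0.24 × (-15.8%) = -3.792%.
New Q ≈ 621.4 × (1 − 0.03792) = 597.8.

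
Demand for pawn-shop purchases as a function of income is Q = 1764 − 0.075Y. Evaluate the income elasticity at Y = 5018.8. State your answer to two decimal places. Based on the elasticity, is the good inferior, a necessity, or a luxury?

At Y = 5018.8: Q = 1387.590.
dQ/dY = −0.075.
η = (dQ/dY)·(Y/Q) = -0.075 × (5018.8/1387.590) = -0.27.
Since η < 0, the good is an inferior good.

-0.27 (inferior good)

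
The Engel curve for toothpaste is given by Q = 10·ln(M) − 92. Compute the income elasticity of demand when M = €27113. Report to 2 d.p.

0.99

At M = 27113: Q = 10.078.
dQ/dM = 10/M = 0.000368827 at this income.
η = (dQ/dM)·(M/Q) = 0.000368827 × (27113/10.078) = 0.99.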